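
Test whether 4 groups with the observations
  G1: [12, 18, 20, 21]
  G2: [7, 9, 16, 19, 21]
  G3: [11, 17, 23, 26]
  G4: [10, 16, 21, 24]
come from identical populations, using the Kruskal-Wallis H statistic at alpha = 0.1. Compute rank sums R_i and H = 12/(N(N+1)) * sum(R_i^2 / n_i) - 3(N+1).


Step 1: Combine all N = 17 observations and assign midranks.
sorted (value, group, rank): (7,G2,1), (9,G2,2), (10,G4,3), (11,G3,4), (12,G1,5), (16,G2,6.5), (16,G4,6.5), (17,G3,8), (18,G1,9), (19,G2,10), (20,G1,11), (21,G1,13), (21,G2,13), (21,G4,13), (23,G3,15), (24,G4,16), (26,G3,17)
Step 2: Sum ranks within each group.
R_1 = 38 (n_1 = 4)
R_2 = 32.5 (n_2 = 5)
R_3 = 44 (n_3 = 4)
R_4 = 38.5 (n_4 = 4)
Step 3: H = 12/(N(N+1)) * sum(R_i^2/n_i) - 3(N+1)
     = 12/(17*18) * (38^2/4 + 32.5^2/5 + 44^2/4 + 38.5^2/4) - 3*18
     = 0.039216 * 1426.81 - 54
     = 1.953431.
Step 4: Ties present; correction factor C = 1 - 30/(17^3 - 17) = 0.993873. Corrected H = 1.953431 / 0.993873 = 1.965475.
Step 5: Under H0, H ~ chi^2(3); p-value = 0.579603.
Step 6: alpha = 0.1. fail to reject H0.

H = 1.9655, df = 3, p = 0.579603, fail to reject H0.


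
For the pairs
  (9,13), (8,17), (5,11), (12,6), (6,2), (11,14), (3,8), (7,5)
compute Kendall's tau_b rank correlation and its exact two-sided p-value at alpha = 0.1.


Step 1: Enumerate the 28 unordered pairs (i,j) with i<j and classify each by sign(x_j-x_i) * sign(y_j-y_i).
  (1,2):dx=-1,dy=+4->D; (1,3):dx=-4,dy=-2->C; (1,4):dx=+3,dy=-7->D; (1,5):dx=-3,dy=-11->C
  (1,6):dx=+2,dy=+1->C; (1,7):dx=-6,dy=-5->C; (1,8):dx=-2,dy=-8->C; (2,3):dx=-3,dy=-6->C
  (2,4):dx=+4,dy=-11->D; (2,5):dx=-2,dy=-15->C; (2,6):dx=+3,dy=-3->D; (2,7):dx=-5,dy=-9->C
  (2,8):dx=-1,dy=-12->C; (3,4):dx=+7,dy=-5->D; (3,5):dx=+1,dy=-9->D; (3,6):dx=+6,dy=+3->C
  (3,7):dx=-2,dy=-3->C; (3,8):dx=+2,dy=-6->D; (4,5):dx=-6,dy=-4->C; (4,6):dx=-1,dy=+8->D
  (4,7):dx=-9,dy=+2->D; (4,8):dx=-5,dy=-1->C; (5,6):dx=+5,dy=+12->C; (5,7):dx=-3,dy=+6->D
  (5,8):dx=+1,dy=+3->C; (6,7):dx=-8,dy=-6->C; (6,8):dx=-4,dy=-9->C; (7,8):dx=+4,dy=-3->D
Step 2: C = 17, D = 11, total pairs = 28.
Step 3: tau = (C - D)/(n(n-1)/2) = (17 - 11)/28 = 0.214286.
Step 4: Exact two-sided p-value (enumerate n! = 40320 permutations of y under H0): p = 0.548413.
Step 5: alpha = 0.1. fail to reject H0.

tau_b = 0.2143 (C=17, D=11), p = 0.548413, fail to reject H0.


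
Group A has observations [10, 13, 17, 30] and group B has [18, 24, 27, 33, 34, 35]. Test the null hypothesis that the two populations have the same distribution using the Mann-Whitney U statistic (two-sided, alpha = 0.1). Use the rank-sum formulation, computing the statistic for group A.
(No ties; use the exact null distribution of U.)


Step 1: Combine and sort all 10 observations; assign midranks.
sorted (value, group): (10,X), (13,X), (17,X), (18,Y), (24,Y), (27,Y), (30,X), (33,Y), (34,Y), (35,Y)
ranks: 10->1, 13->2, 17->3, 18->4, 24->5, 27->6, 30->7, 33->8, 34->9, 35->10
Step 2: Rank sum for X: R1 = 1 + 2 + 3 + 7 = 13.
Step 3: U_X = R1 - n1(n1+1)/2 = 13 - 4*5/2 = 13 - 10 = 3.
       U_Y = n1*n2 - U_X = 24 - 3 = 21.
Step 4: No ties, so the exact null distribution of U (based on enumerating the C(10,4) = 210 equally likely rank assignments) gives the two-sided p-value.
Step 5: p-value = 0.066667; compare to alpha = 0.1. reject H0.

U_X = 3, p = 0.066667, reject H0 at alpha = 0.1.


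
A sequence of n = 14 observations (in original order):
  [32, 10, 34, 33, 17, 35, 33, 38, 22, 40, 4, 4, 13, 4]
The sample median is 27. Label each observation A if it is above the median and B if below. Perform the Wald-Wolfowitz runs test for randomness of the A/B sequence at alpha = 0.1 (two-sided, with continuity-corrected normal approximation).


Step 1: Compute median = 27; label A = above, B = below.
Labels in order: ABAABAAABABBBB  (n_A = 7, n_B = 7)
Step 2: Count runs R = 8.
Step 3: Under H0 (random ordering), E[R] = 2*n_A*n_B/(n_A+n_B) + 1 = 2*7*7/14 + 1 = 8.0000.
        Var[R] = 2*n_A*n_B*(2*n_A*n_B - n_A - n_B) / ((n_A+n_B)^2 * (n_A+n_B-1)) = 8232/2548 = 3.2308.
        SD[R] = 1.7974.
Step 4: R = E[R], so z = 0 with no continuity correction.
Step 5: Two-sided p-value via normal approximation = 2*(1 - Phi(|z|)) = 1.000000.
Step 6: alpha = 0.1. fail to reject H0.

R = 8, z = 0.0000, p = 1.000000, fail to reject H0.


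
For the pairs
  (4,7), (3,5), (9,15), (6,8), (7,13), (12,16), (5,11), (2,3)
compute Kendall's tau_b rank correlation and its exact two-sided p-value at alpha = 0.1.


Step 1: Enumerate the 28 unordered pairs (i,j) with i<j and classify each by sign(x_j-x_i) * sign(y_j-y_i).
  (1,2):dx=-1,dy=-2->C; (1,3):dx=+5,dy=+8->C; (1,4):dx=+2,dy=+1->C; (1,5):dx=+3,dy=+6->C
  (1,6):dx=+8,dy=+9->C; (1,7):dx=+1,dy=+4->C; (1,8):dx=-2,dy=-4->C; (2,3):dx=+6,dy=+10->C
  (2,4):dx=+3,dy=+3->C; (2,5):dx=+4,dy=+8->C; (2,6):dx=+9,dy=+11->C; (2,7):dx=+2,dy=+6->C
  (2,8):dx=-1,dy=-2->C; (3,4):dx=-3,dy=-7->C; (3,5):dx=-2,dy=-2->C; (3,6):dx=+3,dy=+1->C
  (3,7):dx=-4,dy=-4->C; (3,8):dx=-7,dy=-12->C; (4,5):dx=+1,dy=+5->C; (4,6):dx=+6,dy=+8->C
  (4,7):dx=-1,dy=+3->D; (4,8):dx=-4,dy=-5->C; (5,6):dx=+5,dy=+3->C; (5,7):dx=-2,dy=-2->C
  (5,8):dx=-5,dy=-10->C; (6,7):dx=-7,dy=-5->C; (6,8):dx=-10,dy=-13->C; (7,8):dx=-3,dy=-8->C
Step 2: C = 27, D = 1, total pairs = 28.
Step 3: tau = (C - D)/(n(n-1)/2) = (27 - 1)/28 = 0.928571.
Step 4: Exact two-sided p-value (enumerate n! = 40320 permutations of y under H0): p = 0.000397.
Step 5: alpha = 0.1. reject H0.

tau_b = 0.9286 (C=27, D=1), p = 0.000397, reject H0.


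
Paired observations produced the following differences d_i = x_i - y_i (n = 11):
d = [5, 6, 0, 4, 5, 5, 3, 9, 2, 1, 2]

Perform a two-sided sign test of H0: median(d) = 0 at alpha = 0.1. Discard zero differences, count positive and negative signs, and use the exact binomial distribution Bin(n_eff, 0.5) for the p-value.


Step 1: Discard zero differences. Original n = 11; n_eff = number of nonzero differences = 10.
Nonzero differences (with sign): +5, +6, +4, +5, +5, +3, +9, +2, +1, +2
Step 2: Count signs: positive = 10, negative = 0.
Step 3: Under H0: P(positive) = 0.5, so the number of positives S ~ Bin(10, 0.5).
Step 4: Two-sided exact p-value = sum of Bin(10,0.5) probabilities at or below the observed probability = 0.001953.
Step 5: alpha = 0.1. reject H0.

n_eff = 10, pos = 10, neg = 0, p = 0.001953, reject H0.


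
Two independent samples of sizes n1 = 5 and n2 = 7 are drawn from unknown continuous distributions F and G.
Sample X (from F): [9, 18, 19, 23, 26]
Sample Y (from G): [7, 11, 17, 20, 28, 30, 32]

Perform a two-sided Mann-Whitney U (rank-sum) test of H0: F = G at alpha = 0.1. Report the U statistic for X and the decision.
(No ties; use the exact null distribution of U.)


Step 1: Combine and sort all 12 observations; assign midranks.
sorted (value, group): (7,Y), (9,X), (11,Y), (17,Y), (18,X), (19,X), (20,Y), (23,X), (26,X), (28,Y), (30,Y), (32,Y)
ranks: 7->1, 9->2, 11->3, 17->4, 18->5, 19->6, 20->7, 23->8, 26->9, 28->10, 30->11, 32->12
Step 2: Rank sum for X: R1 = 2 + 5 + 6 + 8 + 9 = 30.
Step 3: U_X = R1 - n1(n1+1)/2 = 30 - 5*6/2 = 30 - 15 = 15.
       U_Y = n1*n2 - U_X = 35 - 15 = 20.
Step 4: No ties, so the exact null distribution of U (based on enumerating the C(12,5) = 792 equally likely rank assignments) gives the two-sided p-value.
Step 5: p-value = 0.755051; compare to alpha = 0.1. fail to reject H0.

U_X = 15, p = 0.755051, fail to reject H0 at alpha = 0.1.


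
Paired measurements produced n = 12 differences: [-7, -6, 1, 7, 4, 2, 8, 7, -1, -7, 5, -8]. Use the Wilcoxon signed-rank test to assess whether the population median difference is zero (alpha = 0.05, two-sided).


Step 1: Drop any zero differences (none here) and take |d_i|.
|d| = [7, 6, 1, 7, 4, 2, 8, 7, 1, 7, 5, 8]
Step 2: Midrank |d_i| (ties get averaged ranks).
ranks: |7|->8.5, |6|->6, |1|->1.5, |7|->8.5, |4|->4, |2|->3, |8|->11.5, |7|->8.5, |1|->1.5, |7|->8.5, |5|->5, |8|->11.5
Step 3: Attach original signs; sum ranks with positive sign and with negative sign.
W+ = 1.5 + 8.5 + 4 + 3 + 11.5 + 8.5 + 5 = 42
W- = 8.5 + 6 + 1.5 + 8.5 + 11.5 = 36
(Check: W+ + W- = 78 should equal n(n+1)/2 = 78.)
Step 4: Test statistic W = min(W+, W-) = 36.
Step 5: Ties in |d|, so use the tie-corrected normal approximation.
        E[W] = n(n+1)/4 = 12*13/4 = 39.
        Tie groups: |d|=1 (t=2), |d|=7 (t=4), |d|=8 (t=2); sum(t^3 - t) = 72.
        Var[W] = n(n+1)(2n+1)/24 - sum(t^3-t)/48 = 3900/24 - 72/48 = 161.
        z = (W - E[W]) / sqrt(Var[W]) = (36 - 39) / 12.6886 = -0.2364.
        Two-sided p = 2*Phi(z) = 0.813097.
Step 6: alpha = 0.05. fail to reject H0.

W+ = 42, W- = 36, W = min = 36, p = 0.813097, fail to reject H0.


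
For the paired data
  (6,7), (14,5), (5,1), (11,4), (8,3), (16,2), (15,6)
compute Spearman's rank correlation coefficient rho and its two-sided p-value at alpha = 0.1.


Step 1: Rank x and y separately (midranks; no ties here).
rank(x): 6->2, 14->5, 5->1, 11->4, 8->3, 16->7, 15->6
rank(y): 7->7, 5->5, 1->1, 4->4, 3->3, 2->2, 6->6
Step 2: d_i = R_x(i) - R_y(i); compute d_i^2.
  (2-7)^2=25, (5-5)^2=0, (1-1)^2=0, (4-4)^2=0, (3-3)^2=0, (7-2)^2=25, (6-6)^2=0
sum(d^2) = 50.
Step 3: rho = 1 - 6*50 / (7*(7^2 - 1)) = 1 - 300/336 = 0.107143.
Step 4: Under H0, t = rho * sqrt((n-2)/(1-rho^2)) = 0.2410 ~ t(5).
Step 5: Two-sided p-value from the t-distribution with 5 df = 0.819151.
Step 6: alpha = 0.1. fail to reject H0.

rho = 0.1071, p = 0.819151, fail to reject H0 at alpha = 0.1.


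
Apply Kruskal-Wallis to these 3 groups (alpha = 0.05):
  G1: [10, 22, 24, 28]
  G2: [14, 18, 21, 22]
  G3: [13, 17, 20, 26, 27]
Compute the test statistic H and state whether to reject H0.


Step 1: Combine all N = 13 observations and assign midranks.
sorted (value, group, rank): (10,G1,1), (13,G3,2), (14,G2,3), (17,G3,4), (18,G2,5), (20,G3,6), (21,G2,7), (22,G1,8.5), (22,G2,8.5), (24,G1,10), (26,G3,11), (27,G3,12), (28,G1,13)
Step 2: Sum ranks within each group.
R_1 = 32.5 (n_1 = 4)
R_2 = 23.5 (n_2 = 4)
R_3 = 35 (n_3 = 5)
Step 3: H = 12/(N(N+1)) * sum(R_i^2/n_i) - 3(N+1)
     = 12/(13*14) * (32.5^2/4 + 23.5^2/4 + 35^2/5) - 3*14
     = 0.065934 * 647.125 - 42
     = 0.667582.
Step 4: Ties present; correction factor C = 1 - 6/(13^3 - 13) = 0.997253. Corrected H = 0.667582 / 0.997253 = 0.669421.
Step 5: Under H0, H ~ chi^2(2); p-value = 0.715545.
Step 6: alpha = 0.05. fail to reject H0.

H = 0.6694, df = 2, p = 0.715545, fail to reject H0.


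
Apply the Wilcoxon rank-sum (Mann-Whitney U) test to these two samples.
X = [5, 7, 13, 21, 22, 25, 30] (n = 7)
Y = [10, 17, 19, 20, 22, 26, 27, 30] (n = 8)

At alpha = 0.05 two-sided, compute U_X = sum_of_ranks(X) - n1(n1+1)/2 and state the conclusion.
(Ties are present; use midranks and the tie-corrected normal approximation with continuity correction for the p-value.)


Step 1: Combine and sort all 15 observations; assign midranks.
sorted (value, group): (5,X), (7,X), (10,Y), (13,X), (17,Y), (19,Y), (20,Y), (21,X), (22,X), (22,Y), (25,X), (26,Y), (27,Y), (30,X), (30,Y)
ranks: 5->1, 7->2, 10->3, 13->4, 17->5, 19->6, 20->7, 21->8, 22->9.5, 22->9.5, 25->11, 26->12, 27->13, 30->14.5, 30->14.5
Step 2: Rank sum for X: R1 = 1 + 2 + 4 + 8 + 9.5 + 11 + 14.5 = 50.
Step 3: U_X = R1 - n1(n1+1)/2 = 50 - 7*8/2 = 50 - 28 = 22.
       U_Y = n1*n2 - U_X = 56 - 22 = 34.
Step 4: Ties are present, so use the tie-corrected normal approximation (with continuity correction) for the p-value.
Step 5: p-value = 0.523707; compare to alpha = 0.05. fail to reject H0.

U_X = 22, p = 0.523707, fail to reject H0 at alpha = 0.05.


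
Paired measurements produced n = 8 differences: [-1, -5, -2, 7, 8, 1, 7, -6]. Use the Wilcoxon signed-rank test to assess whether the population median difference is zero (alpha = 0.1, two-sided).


Step 1: Drop any zero differences (none here) and take |d_i|.
|d| = [1, 5, 2, 7, 8, 1, 7, 6]
Step 2: Midrank |d_i| (ties get averaged ranks).
ranks: |1|->1.5, |5|->4, |2|->3, |7|->6.5, |8|->8, |1|->1.5, |7|->6.5, |6|->5
Step 3: Attach original signs; sum ranks with positive sign and with negative sign.
W+ = 6.5 + 8 + 1.5 + 6.5 = 22.5
W- = 1.5 + 4 + 3 + 5 = 13.5
(Check: W+ + W- = 36 should equal n(n+1)/2 = 36.)
Step 4: Test statistic W = min(W+, W-) = 13.5.
Step 5: Ties in |d|, so use the tie-corrected normal approximation.
        E[W] = n(n+1)/4 = 8*9/4 = 18.
        Tie groups: |d|=1 (t=2), |d|=7 (t=2); sum(t^3 - t) = 12.
        Var[W] = n(n+1)(2n+1)/24 - sum(t^3-t)/48 = 1224/24 - 12/48 = 50.75.
        z = (W - E[W]) / sqrt(Var[W]) = (13.5 - 18) / 7.1239 = -0.6317.
        Two-sided p = 2*Phi(z) = 0.527599.
Step 6: alpha = 0.1. fail to reject H0.

W+ = 22.5, W- = 13.5, W = min = 13.5, p = 0.527599, fail to reject H0.


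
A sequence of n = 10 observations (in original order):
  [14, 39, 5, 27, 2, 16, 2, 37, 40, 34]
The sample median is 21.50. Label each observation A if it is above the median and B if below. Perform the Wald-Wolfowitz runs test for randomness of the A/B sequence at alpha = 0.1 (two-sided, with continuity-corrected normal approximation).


Step 1: Compute median = 21.50; label A = above, B = below.
Labels in order: BABABBBAAA  (n_A = 5, n_B = 5)
Step 2: Count runs R = 6.
Step 3: Under H0 (random ordering), E[R] = 2*n_A*n_B/(n_A+n_B) + 1 = 2*5*5/10 + 1 = 6.0000.
        Var[R] = 2*n_A*n_B*(2*n_A*n_B - n_A - n_B) / ((n_A+n_B)^2 * (n_A+n_B-1)) = 2000/900 = 2.2222.
        SD[R] = 1.4907.
Step 4: R = E[R], so z = 0 with no continuity correction.
Step 5: Two-sided p-value via normal approximation = 2*(1 - Phi(|z|)) = 1.000000.
Step 6: alpha = 0.1. fail to reject H0.

R = 6, z = 0.0000, p = 1.000000, fail to reject H0.


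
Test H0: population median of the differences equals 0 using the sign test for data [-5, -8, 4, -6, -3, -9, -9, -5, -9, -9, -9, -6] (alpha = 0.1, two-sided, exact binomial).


Step 1: Discard zero differences. Original n = 12; n_eff = number of nonzero differences = 12.
Nonzero differences (with sign): -5, -8, +4, -6, -3, -9, -9, -5, -9, -9, -9, -6
Step 2: Count signs: positive = 1, negative = 11.
Step 3: Under H0: P(positive) = 0.5, so the number of positives S ~ Bin(12, 0.5).
Step 4: Two-sided exact p-value = sum of Bin(12,0.5) probabilities at or below the observed probability = 0.006348.
Step 5: alpha = 0.1. reject H0.

n_eff = 12, pos = 1, neg = 11, p = 0.006348, reject H0.


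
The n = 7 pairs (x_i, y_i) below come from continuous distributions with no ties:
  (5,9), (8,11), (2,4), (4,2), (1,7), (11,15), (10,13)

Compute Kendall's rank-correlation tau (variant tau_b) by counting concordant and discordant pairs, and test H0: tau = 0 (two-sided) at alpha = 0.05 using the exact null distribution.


Step 1: Enumerate the 21 unordered pairs (i,j) with i<j and classify each by sign(x_j-x_i) * sign(y_j-y_i).
  (1,2):dx=+3,dy=+2->C; (1,3):dx=-3,dy=-5->C; (1,4):dx=-1,dy=-7->C; (1,5):dx=-4,dy=-2->C
  (1,6):dx=+6,dy=+6->C; (1,7):dx=+5,dy=+4->C; (2,3):dx=-6,dy=-7->C; (2,4):dx=-4,dy=-9->C
  (2,5):dx=-7,dy=-4->C; (2,6):dx=+3,dy=+4->C; (2,7):dx=+2,dy=+2->C; (3,4):dx=+2,dy=-2->D
  (3,5):dx=-1,dy=+3->D; (3,6):dx=+9,dy=+11->C; (3,7):dx=+8,dy=+9->C; (4,5):dx=-3,dy=+5->D
  (4,6):dx=+7,dy=+13->C; (4,7):dx=+6,dy=+11->C; (5,6):dx=+10,dy=+8->C; (5,7):dx=+9,dy=+6->C
  (6,7):dx=-1,dy=-2->C
Step 2: C = 18, D = 3, total pairs = 21.
Step 3: tau = (C - D)/(n(n-1)/2) = (18 - 3)/21 = 0.714286.
Step 4: Exact two-sided p-value (enumerate n! = 5040 permutations of y under H0): p = 0.030159.
Step 5: alpha = 0.05. reject H0.

tau_b = 0.7143 (C=18, D=3), p = 0.030159, reject H0.


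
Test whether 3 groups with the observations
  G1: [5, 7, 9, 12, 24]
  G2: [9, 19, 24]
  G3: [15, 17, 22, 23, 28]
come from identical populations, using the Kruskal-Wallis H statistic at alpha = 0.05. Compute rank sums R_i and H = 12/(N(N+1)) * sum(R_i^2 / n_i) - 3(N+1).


Step 1: Combine all N = 13 observations and assign midranks.
sorted (value, group, rank): (5,G1,1), (7,G1,2), (9,G1,3.5), (9,G2,3.5), (12,G1,5), (15,G3,6), (17,G3,7), (19,G2,8), (22,G3,9), (23,G3,10), (24,G1,11.5), (24,G2,11.5), (28,G3,13)
Step 2: Sum ranks within each group.
R_1 = 23 (n_1 = 5)
R_2 = 23 (n_2 = 3)
R_3 = 45 (n_3 = 5)
Step 3: H = 12/(N(N+1)) * sum(R_i^2/n_i) - 3(N+1)
     = 12/(13*14) * (23^2/5 + 23^2/3 + 45^2/5) - 3*14
     = 0.065934 * 687.133 - 42
     = 3.305495.
Step 4: Ties present; correction factor C = 1 - 12/(13^3 - 13) = 0.994505. Corrected H = 3.305495 / 0.994505 = 3.323757.
Step 5: Under H0, H ~ chi^2(2); p-value = 0.189782.
Step 6: alpha = 0.05. fail to reject H0.

H = 3.3238, df = 2, p = 0.189782, fail to reject H0.


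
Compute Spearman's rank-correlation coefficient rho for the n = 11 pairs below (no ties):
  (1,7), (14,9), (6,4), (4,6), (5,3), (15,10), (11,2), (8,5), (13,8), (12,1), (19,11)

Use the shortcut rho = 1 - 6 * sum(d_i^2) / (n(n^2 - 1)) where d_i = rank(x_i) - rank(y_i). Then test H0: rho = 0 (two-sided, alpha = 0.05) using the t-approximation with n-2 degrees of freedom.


Step 1: Rank x and y separately (midranks; no ties here).
rank(x): 1->1, 14->9, 6->4, 4->2, 5->3, 15->10, 11->6, 8->5, 13->8, 12->7, 19->11
rank(y): 7->7, 9->9, 4->4, 6->6, 3->3, 10->10, 2->2, 5->5, 8->8, 1->1, 11->11
Step 2: d_i = R_x(i) - R_y(i); compute d_i^2.
  (1-7)^2=36, (9-9)^2=0, (4-4)^2=0, (2-6)^2=16, (3-3)^2=0, (10-10)^2=0, (6-2)^2=16, (5-5)^2=0, (8-8)^2=0, (7-1)^2=36, (11-11)^2=0
sum(d^2) = 104.
Step 3: rho = 1 - 6*104 / (11*(11^2 - 1)) = 1 - 624/1320 = 0.527273.
Step 4: Under H0, t = rho * sqrt((n-2)/(1-rho^2)) = 1.8616 ~ t(9).
Step 5: Two-sided p-value from the t-distribution with 9 df = 0.095565.
Step 6: alpha = 0.05. fail to reject H0.

rho = 0.5273, p = 0.095565, fail to reject H0 at alpha = 0.05.


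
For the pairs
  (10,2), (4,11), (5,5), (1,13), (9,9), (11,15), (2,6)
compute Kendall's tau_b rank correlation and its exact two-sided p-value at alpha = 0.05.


Step 1: Enumerate the 21 unordered pairs (i,j) with i<j and classify each by sign(x_j-x_i) * sign(y_j-y_i).
  (1,2):dx=-6,dy=+9->D; (1,3):dx=-5,dy=+3->D; (1,4):dx=-9,dy=+11->D; (1,5):dx=-1,dy=+7->D
  (1,6):dx=+1,dy=+13->C; (1,7):dx=-8,dy=+4->D; (2,3):dx=+1,dy=-6->D; (2,4):dx=-3,dy=+2->D
  (2,5):dx=+5,dy=-2->D; (2,6):dx=+7,dy=+4->C; (2,7):dx=-2,dy=-5->C; (3,4):dx=-4,dy=+8->D
  (3,5):dx=+4,dy=+4->C; (3,6):dx=+6,dy=+10->C; (3,7):dx=-3,dy=+1->D; (4,5):dx=+8,dy=-4->D
  (4,6):dx=+10,dy=+2->C; (4,7):dx=+1,dy=-7->D; (5,6):dx=+2,dy=+6->C; (5,7):dx=-7,dy=-3->C
  (6,7):dx=-9,dy=-9->C
Step 2: C = 9, D = 12, total pairs = 21.
Step 3: tau = (C - D)/(n(n-1)/2) = (9 - 12)/21 = -0.142857.
Step 4: Exact two-sided p-value (enumerate n! = 5040 permutations of y under H0): p = 0.772619.
Step 5: alpha = 0.05. fail to reject H0.

tau_b = -0.1429 (C=9, D=12), p = 0.772619, fail to reject H0.


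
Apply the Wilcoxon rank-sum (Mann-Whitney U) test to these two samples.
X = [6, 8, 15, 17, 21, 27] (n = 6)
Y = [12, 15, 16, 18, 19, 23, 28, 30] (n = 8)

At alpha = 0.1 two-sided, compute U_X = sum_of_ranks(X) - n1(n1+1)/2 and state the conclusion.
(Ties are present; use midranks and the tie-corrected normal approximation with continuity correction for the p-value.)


Step 1: Combine and sort all 14 observations; assign midranks.
sorted (value, group): (6,X), (8,X), (12,Y), (15,X), (15,Y), (16,Y), (17,X), (18,Y), (19,Y), (21,X), (23,Y), (27,X), (28,Y), (30,Y)
ranks: 6->1, 8->2, 12->3, 15->4.5, 15->4.5, 16->6, 17->7, 18->8, 19->9, 21->10, 23->11, 27->12, 28->13, 30->14
Step 2: Rank sum for X: R1 = 1 + 2 + 4.5 + 7 + 10 + 12 = 36.5.
Step 3: U_X = R1 - n1(n1+1)/2 = 36.5 - 6*7/2 = 36.5 - 21 = 15.5.
       U_Y = n1*n2 - U_X = 48 - 15.5 = 32.5.
Step 4: Ties are present, so use the tie-corrected normal approximation (with continuity correction) for the p-value.
Step 5: p-value = 0.301168; compare to alpha = 0.1. fail to reject H0.

U_X = 15.5, p = 0.301168, fail to reject H0 at alpha = 0.1.


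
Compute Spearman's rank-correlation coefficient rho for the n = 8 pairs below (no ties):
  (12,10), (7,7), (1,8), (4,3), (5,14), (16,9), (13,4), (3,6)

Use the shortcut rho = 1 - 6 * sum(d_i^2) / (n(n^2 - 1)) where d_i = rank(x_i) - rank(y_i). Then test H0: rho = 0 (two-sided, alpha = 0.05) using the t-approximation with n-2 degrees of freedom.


Step 1: Rank x and y separately (midranks; no ties here).
rank(x): 12->6, 7->5, 1->1, 4->3, 5->4, 16->8, 13->7, 3->2
rank(y): 10->7, 7->4, 8->5, 3->1, 14->8, 9->6, 4->2, 6->3
Step 2: d_i = R_x(i) - R_y(i); compute d_i^2.
  (6-7)^2=1, (5-4)^2=1, (1-5)^2=16, (3-1)^2=4, (4-8)^2=16, (8-6)^2=4, (7-2)^2=25, (2-3)^2=1
sum(d^2) = 68.
Step 3: rho = 1 - 6*68 / (8*(8^2 - 1)) = 1 - 408/504 = 0.190476.
Step 4: Under H0, t = rho * sqrt((n-2)/(1-rho^2)) = 0.4753 ~ t(6).
Step 5: Two-sided p-value from the t-distribution with 6 df = 0.651401.
Step 6: alpha = 0.05. fail to reject H0.

rho = 0.1905, p = 0.651401, fail to reject H0 at alpha = 0.05.


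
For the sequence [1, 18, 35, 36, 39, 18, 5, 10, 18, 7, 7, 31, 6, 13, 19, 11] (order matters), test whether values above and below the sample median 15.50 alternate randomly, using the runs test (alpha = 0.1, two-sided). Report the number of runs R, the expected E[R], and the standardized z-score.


Step 1: Compute median = 15.50; label A = above, B = below.
Labels in order: BAAAAABBABBABBAB  (n_A = 8, n_B = 8)
Step 2: Count runs R = 9.
Step 3: Under H0 (random ordering), E[R] = 2*n_A*n_B/(n_A+n_B) + 1 = 2*8*8/16 + 1 = 9.0000.
        Var[R] = 2*n_A*n_B*(2*n_A*n_B - n_A - n_B) / ((n_A+n_B)^2 * (n_A+n_B-1)) = 14336/3840 = 3.7333.
        SD[R] = 1.9322.
Step 4: R = E[R], so z = 0 with no continuity correction.
Step 5: Two-sided p-value via normal approximation = 2*(1 - Phi(|z|)) = 1.000000.
Step 6: alpha = 0.1. fail to reject H0.

R = 9, z = 0.0000, p = 1.000000, fail to reject H0.


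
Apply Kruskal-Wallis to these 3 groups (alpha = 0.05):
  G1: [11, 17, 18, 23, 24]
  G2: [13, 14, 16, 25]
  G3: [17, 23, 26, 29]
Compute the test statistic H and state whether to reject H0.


Step 1: Combine all N = 13 observations and assign midranks.
sorted (value, group, rank): (11,G1,1), (13,G2,2), (14,G2,3), (16,G2,4), (17,G1,5.5), (17,G3,5.5), (18,G1,7), (23,G1,8.5), (23,G3,8.5), (24,G1,10), (25,G2,11), (26,G3,12), (29,G3,13)
Step 2: Sum ranks within each group.
R_1 = 32 (n_1 = 5)
R_2 = 20 (n_2 = 4)
R_3 = 39 (n_3 = 4)
Step 3: H = 12/(N(N+1)) * sum(R_i^2/n_i) - 3(N+1)
     = 12/(13*14) * (32^2/5 + 20^2/4 + 39^2/4) - 3*14
     = 0.065934 * 685.05 - 42
     = 3.168132.
Step 4: Ties present; correction factor C = 1 - 12/(13^3 - 13) = 0.994505. Corrected H = 3.168132 / 0.994505 = 3.185635.
Step 5: Under H0, H ~ chi^2(2); p-value = 0.203352.
Step 6: alpha = 0.05. fail to reject H0.

H = 3.1856, df = 2, p = 0.203352, fail to reject H0.


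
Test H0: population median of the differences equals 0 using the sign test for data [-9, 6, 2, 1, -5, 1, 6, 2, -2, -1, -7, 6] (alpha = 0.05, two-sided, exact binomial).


Step 1: Discard zero differences. Original n = 12; n_eff = number of nonzero differences = 12.
Nonzero differences (with sign): -9, +6, +2, +1, -5, +1, +6, +2, -2, -1, -7, +6
Step 2: Count signs: positive = 7, negative = 5.
Step 3: Under H0: P(positive) = 0.5, so the number of positives S ~ Bin(12, 0.5).
Step 4: Two-sided exact p-value = sum of Bin(12,0.5) probabilities at or below the observed probability = 0.774414.
Step 5: alpha = 0.05. fail to reject H0.

n_eff = 12, pos = 7, neg = 5, p = 0.774414, fail to reject H0.


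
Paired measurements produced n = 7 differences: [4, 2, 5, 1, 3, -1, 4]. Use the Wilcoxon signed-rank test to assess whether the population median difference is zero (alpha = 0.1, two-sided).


Step 1: Drop any zero differences (none here) and take |d_i|.
|d| = [4, 2, 5, 1, 3, 1, 4]
Step 2: Midrank |d_i| (ties get averaged ranks).
ranks: |4|->5.5, |2|->3, |5|->7, |1|->1.5, |3|->4, |1|->1.5, |4|->5.5
Step 3: Attach original signs; sum ranks with positive sign and with negative sign.
W+ = 5.5 + 3 + 7 + 1.5 + 4 + 5.5 = 26.5
W- = 1.5 = 1.5
(Check: W+ + W- = 28 should equal n(n+1)/2 = 28.)
Step 4: Test statistic W = min(W+, W-) = 1.5.
Step 5: Ties in |d|, so use the tie-corrected normal approximation.
        E[W] = n(n+1)/4 = 7*8/4 = 14.
        Tie groups: |d|=1 (t=2), |d|=4 (t=2); sum(t^3 - t) = 12.
        Var[W] = n(n+1)(2n+1)/24 - sum(t^3-t)/48 = 840/24 - 12/48 = 34.75.
        z = (W - E[W]) / sqrt(Var[W]) = (1.5 - 14) / 5.8949 = -2.1205.
        Two-sided p = 2*Phi(z) = 0.033966.
Step 6: alpha = 0.1. reject H0.

W+ = 26.5, W- = 1.5, W = min = 1.5, p = 0.033966, reject H0.


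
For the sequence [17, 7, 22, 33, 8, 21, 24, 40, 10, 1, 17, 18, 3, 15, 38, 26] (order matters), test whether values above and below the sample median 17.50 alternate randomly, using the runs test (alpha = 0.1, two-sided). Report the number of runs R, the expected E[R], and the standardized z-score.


Step 1: Compute median = 17.50; label A = above, B = below.
Labels in order: BBAABAAABBBABBAA  (n_A = 8, n_B = 8)
Step 2: Count runs R = 8.
Step 3: Under H0 (random ordering), E[R] = 2*n_A*n_B/(n_A+n_B) + 1 = 2*8*8/16 + 1 = 9.0000.
        Var[R] = 2*n_A*n_B*(2*n_A*n_B - n_A - n_B) / ((n_A+n_B)^2 * (n_A+n_B-1)) = 14336/3840 = 3.7333.
        SD[R] = 1.9322.
Step 4: Continuity-corrected z = (R + 0.5 - E[R]) / SD[R] = (8 + 0.5 - 9.0000) / 1.9322 = -0.2588.
Step 5: Two-sided p-value via normal approximation = 2*(1 - Phi(|z|)) = 0.795809.
Step 6: alpha = 0.1. fail to reject H0.

R = 8, z = -0.2588, p = 0.795809, fail to reject H0.


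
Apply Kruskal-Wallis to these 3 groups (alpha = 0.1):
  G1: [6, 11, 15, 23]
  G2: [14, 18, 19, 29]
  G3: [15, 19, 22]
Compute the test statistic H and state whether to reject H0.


Step 1: Combine all N = 11 observations and assign midranks.
sorted (value, group, rank): (6,G1,1), (11,G1,2), (14,G2,3), (15,G1,4.5), (15,G3,4.5), (18,G2,6), (19,G2,7.5), (19,G3,7.5), (22,G3,9), (23,G1,10), (29,G2,11)
Step 2: Sum ranks within each group.
R_1 = 17.5 (n_1 = 4)
R_2 = 27.5 (n_2 = 4)
R_3 = 21 (n_3 = 3)
Step 3: H = 12/(N(N+1)) * sum(R_i^2/n_i) - 3(N+1)
     = 12/(11*12) * (17.5^2/4 + 27.5^2/4 + 21^2/3) - 3*12
     = 0.090909 * 412.625 - 36
     = 1.511364.
Step 4: Ties present; correction factor C = 1 - 12/(11^3 - 11) = 0.990909. Corrected H = 1.511364 / 0.990909 = 1.525229.
Step 5: Under H0, H ~ chi^2(2); p-value = 0.466445.
Step 6: alpha = 0.1. fail to reject H0.

H = 1.5252, df = 2, p = 0.466445, fail to reject H0.


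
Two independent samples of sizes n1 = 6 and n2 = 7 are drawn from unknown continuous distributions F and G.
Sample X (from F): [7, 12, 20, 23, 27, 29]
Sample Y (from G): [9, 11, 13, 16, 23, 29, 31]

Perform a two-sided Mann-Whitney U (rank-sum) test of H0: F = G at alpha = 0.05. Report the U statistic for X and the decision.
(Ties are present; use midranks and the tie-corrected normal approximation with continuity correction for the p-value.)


Step 1: Combine and sort all 13 observations; assign midranks.
sorted (value, group): (7,X), (9,Y), (11,Y), (12,X), (13,Y), (16,Y), (20,X), (23,X), (23,Y), (27,X), (29,X), (29,Y), (31,Y)
ranks: 7->1, 9->2, 11->3, 12->4, 13->5, 16->6, 20->7, 23->8.5, 23->8.5, 27->10, 29->11.5, 29->11.5, 31->13
Step 2: Rank sum for X: R1 = 1 + 4 + 7 + 8.5 + 10 + 11.5 = 42.
Step 3: U_X = R1 - n1(n1+1)/2 = 42 - 6*7/2 = 42 - 21 = 21.
       U_Y = n1*n2 - U_X = 42 - 21 = 21.
Step 4: Ties are present, so use the tie-corrected normal approximation (with continuity correction) for the p-value.
Step 5: p-value = 1.000000; compare to alpha = 0.05. fail to reject H0.

U_X = 21, p = 1.000000, fail to reject H0 at alpha = 0.05.


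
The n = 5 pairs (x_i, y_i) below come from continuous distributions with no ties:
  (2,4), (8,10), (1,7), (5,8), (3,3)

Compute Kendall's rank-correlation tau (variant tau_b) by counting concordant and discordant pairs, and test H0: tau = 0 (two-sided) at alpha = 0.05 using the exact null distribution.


Step 1: Enumerate the 10 unordered pairs (i,j) with i<j and classify each by sign(x_j-x_i) * sign(y_j-y_i).
  (1,2):dx=+6,dy=+6->C; (1,3):dx=-1,dy=+3->D; (1,4):dx=+3,dy=+4->C; (1,5):dx=+1,dy=-1->D
  (2,3):dx=-7,dy=-3->C; (2,4):dx=-3,dy=-2->C; (2,5):dx=-5,dy=-7->C; (3,4):dx=+4,dy=+1->C
  (3,5):dx=+2,dy=-4->D; (4,5):dx=-2,dy=-5->C
Step 2: C = 7, D = 3, total pairs = 10.
Step 3: tau = (C - D)/(n(n-1)/2) = (7 - 3)/10 = 0.400000.
Step 4: Exact two-sided p-value (enumerate n! = 120 permutations of y under H0): p = 0.483333.
Step 5: alpha = 0.05. fail to reject H0.

tau_b = 0.4000 (C=7, D=3), p = 0.483333, fail to reject H0.


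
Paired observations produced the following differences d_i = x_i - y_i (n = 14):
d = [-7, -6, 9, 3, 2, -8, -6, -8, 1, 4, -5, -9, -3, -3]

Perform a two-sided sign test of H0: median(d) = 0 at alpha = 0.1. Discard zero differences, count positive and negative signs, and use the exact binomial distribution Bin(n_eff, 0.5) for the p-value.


Step 1: Discard zero differences. Original n = 14; n_eff = number of nonzero differences = 14.
Nonzero differences (with sign): -7, -6, +9, +3, +2, -8, -6, -8, +1, +4, -5, -9, -3, -3
Step 2: Count signs: positive = 5, negative = 9.
Step 3: Under H0: P(positive) = 0.5, so the number of positives S ~ Bin(14, 0.5).
Step 4: Two-sided exact p-value = sum of Bin(14,0.5) probabilities at or below the observed probability = 0.423950.
Step 5: alpha = 0.1. fail to reject H0.

n_eff = 14, pos = 5, neg = 9, p = 0.423950, fail to reject H0.


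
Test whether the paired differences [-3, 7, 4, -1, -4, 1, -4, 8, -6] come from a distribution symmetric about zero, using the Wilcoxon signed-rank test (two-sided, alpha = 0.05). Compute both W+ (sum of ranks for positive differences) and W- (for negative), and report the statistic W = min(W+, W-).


Step 1: Drop any zero differences (none here) and take |d_i|.
|d| = [3, 7, 4, 1, 4, 1, 4, 8, 6]
Step 2: Midrank |d_i| (ties get averaged ranks).
ranks: |3|->3, |7|->8, |4|->5, |1|->1.5, |4|->5, |1|->1.5, |4|->5, |8|->9, |6|->7
Step 3: Attach original signs; sum ranks with positive sign and with negative sign.
W+ = 8 + 5 + 1.5 + 9 = 23.5
W- = 3 + 1.5 + 5 + 5 + 7 = 21.5
(Check: W+ + W- = 45 should equal n(n+1)/2 = 45.)
Step 4: Test statistic W = min(W+, W-) = 21.5.
Step 5: Ties in |d|, so use the tie-corrected normal approximation.
        E[W] = n(n+1)/4 = 9*10/4 = 22.5.
        Tie groups: |d|=1 (t=2), |d|=4 (t=3); sum(t^3 - t) = 30.
        Var[W] = n(n+1)(2n+1)/24 - sum(t^3-t)/48 = 1710/24 - 30/48 = 70.625.
        z = (W - E[W]) / sqrt(Var[W]) = (21.5 - 22.5) / 8.4039 = -0.1190.
        Two-sided p = 2*Phi(z) = 0.905281.
Step 6: alpha = 0.05. fail to reject H0.

W+ = 23.5, W- = 21.5, W = min = 21.5, p = 0.905281, fail to reject H0.


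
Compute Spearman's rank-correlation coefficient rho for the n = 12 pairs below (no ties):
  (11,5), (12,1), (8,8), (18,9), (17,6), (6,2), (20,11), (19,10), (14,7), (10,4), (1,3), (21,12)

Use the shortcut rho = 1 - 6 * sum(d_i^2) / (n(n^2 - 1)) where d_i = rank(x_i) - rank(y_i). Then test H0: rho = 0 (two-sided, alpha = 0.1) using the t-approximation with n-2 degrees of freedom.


Step 1: Rank x and y separately (midranks; no ties here).
rank(x): 11->5, 12->6, 8->3, 18->9, 17->8, 6->2, 20->11, 19->10, 14->7, 10->4, 1->1, 21->12
rank(y): 5->5, 1->1, 8->8, 9->9, 6->6, 2->2, 11->11, 10->10, 7->7, 4->4, 3->3, 12->12
Step 2: d_i = R_x(i) - R_y(i); compute d_i^2.
  (5-5)^2=0, (6-1)^2=25, (3-8)^2=25, (9-9)^2=0, (8-6)^2=4, (2-2)^2=0, (11-11)^2=0, (10-10)^2=0, (7-7)^2=0, (4-4)^2=0, (1-3)^2=4, (12-12)^2=0
sum(d^2) = 58.
Step 3: rho = 1 - 6*58 / (12*(12^2 - 1)) = 1 - 348/1716 = 0.797203.
Step 4: Under H0, t = rho * sqrt((n-2)/(1-rho^2)) = 4.1758 ~ t(10).
Step 5: Two-sided p-value from the t-distribution with 10 df = 0.001900.
Step 6: alpha = 0.1. reject H0.

rho = 0.7972, p = 0.001900, reject H0 at alpha = 0.1.


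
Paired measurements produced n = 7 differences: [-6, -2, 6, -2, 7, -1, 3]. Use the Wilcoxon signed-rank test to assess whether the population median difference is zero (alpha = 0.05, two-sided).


Step 1: Drop any zero differences (none here) and take |d_i|.
|d| = [6, 2, 6, 2, 7, 1, 3]
Step 2: Midrank |d_i| (ties get averaged ranks).
ranks: |6|->5.5, |2|->2.5, |6|->5.5, |2|->2.5, |7|->7, |1|->1, |3|->4
Step 3: Attach original signs; sum ranks with positive sign and with negative sign.
W+ = 5.5 + 7 + 4 = 16.5
W- = 5.5 + 2.5 + 2.5 + 1 = 11.5
(Check: W+ + W- = 28 should equal n(n+1)/2 = 28.)
Step 4: Test statistic W = min(W+, W-) = 11.5.
Step 5: Ties in |d|, so use the tie-corrected normal approximation.
        E[W] = n(n+1)/4 = 7*8/4 = 14.
        Tie groups: |d|=2 (t=2), |d|=6 (t=2); sum(t^3 - t) = 12.
        Var[W] = n(n+1)(2n+1)/24 - sum(t^3-t)/48 = 840/24 - 12/48 = 34.75.
        z = (W - E[W]) / sqrt(Var[W]) = (11.5 - 14) / 5.8949 = -0.4241.
        Two-sided p = 2*Phi(z) = 0.671497.
Step 6: alpha = 0.05. fail to reject H0.

W+ = 16.5, W- = 11.5, W = min = 11.5, p = 0.671497, fail to reject H0.


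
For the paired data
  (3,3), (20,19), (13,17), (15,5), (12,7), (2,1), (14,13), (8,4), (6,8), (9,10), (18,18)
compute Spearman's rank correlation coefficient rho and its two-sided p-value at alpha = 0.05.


Step 1: Rank x and y separately (midranks; no ties here).
rank(x): 3->2, 20->11, 13->7, 15->9, 12->6, 2->1, 14->8, 8->4, 6->3, 9->5, 18->10
rank(y): 3->2, 19->11, 17->9, 5->4, 7->5, 1->1, 13->8, 4->3, 8->6, 10->7, 18->10
Step 2: d_i = R_x(i) - R_y(i); compute d_i^2.
  (2-2)^2=0, (11-11)^2=0, (7-9)^2=4, (9-4)^2=25, (6-5)^2=1, (1-1)^2=0, (8-8)^2=0, (4-3)^2=1, (3-6)^2=9, (5-7)^2=4, (10-10)^2=0
sum(d^2) = 44.
Step 3: rho = 1 - 6*44 / (11*(11^2 - 1)) = 1 - 264/1320 = 0.800000.
Step 4: Under H0, t = rho * sqrt((n-2)/(1-rho^2)) = 4.0000 ~ t(9).
Step 5: Two-sided p-value from the t-distribution with 9 df = 0.003110.
Step 6: alpha = 0.05. reject H0.

rho = 0.8000, p = 0.003110, reject H0 at alpha = 0.05.


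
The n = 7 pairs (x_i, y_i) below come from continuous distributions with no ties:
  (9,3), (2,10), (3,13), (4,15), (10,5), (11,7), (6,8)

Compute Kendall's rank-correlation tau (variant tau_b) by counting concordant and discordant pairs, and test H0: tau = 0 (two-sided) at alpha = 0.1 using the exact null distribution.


Step 1: Enumerate the 21 unordered pairs (i,j) with i<j and classify each by sign(x_j-x_i) * sign(y_j-y_i).
  (1,2):dx=-7,dy=+7->D; (1,3):dx=-6,dy=+10->D; (1,4):dx=-5,dy=+12->D; (1,5):dx=+1,dy=+2->C
  (1,6):dx=+2,dy=+4->C; (1,7):dx=-3,dy=+5->D; (2,3):dx=+1,dy=+3->C; (2,4):dx=+2,dy=+5->C
  (2,5):dx=+8,dy=-5->D; (2,6):dx=+9,dy=-3->D; (2,7):dx=+4,dy=-2->D; (3,4):dx=+1,dy=+2->C
  (3,5):dx=+7,dy=-8->D; (3,6):dx=+8,dy=-6->D; (3,7):dx=+3,dy=-5->D; (4,5):dx=+6,dy=-10->D
  (4,6):dx=+7,dy=-8->D; (4,7):dx=+2,dy=-7->D; (5,6):dx=+1,dy=+2->C; (5,7):dx=-4,dy=+3->D
  (6,7):dx=-5,dy=+1->D
Step 2: C = 6, D = 15, total pairs = 21.
Step 3: tau = (C - D)/(n(n-1)/2) = (6 - 15)/21 = -0.428571.
Step 4: Exact two-sided p-value (enumerate n! = 5040 permutations of y under H0): p = 0.238889.
Step 5: alpha = 0.1. fail to reject H0.

tau_b = -0.4286 (C=6, D=15), p = 0.238889, fail to reject H0.


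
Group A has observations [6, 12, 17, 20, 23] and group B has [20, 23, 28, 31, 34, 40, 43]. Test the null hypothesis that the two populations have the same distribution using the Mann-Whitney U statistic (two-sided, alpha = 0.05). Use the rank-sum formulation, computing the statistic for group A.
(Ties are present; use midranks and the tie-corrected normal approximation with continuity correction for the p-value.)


Step 1: Combine and sort all 12 observations; assign midranks.
sorted (value, group): (6,X), (12,X), (17,X), (20,X), (20,Y), (23,X), (23,Y), (28,Y), (31,Y), (34,Y), (40,Y), (43,Y)
ranks: 6->1, 12->2, 17->3, 20->4.5, 20->4.5, 23->6.5, 23->6.5, 28->8, 31->9, 34->10, 40->11, 43->12
Step 2: Rank sum for X: R1 = 1 + 2 + 3 + 4.5 + 6.5 = 17.
Step 3: U_X = R1 - n1(n1+1)/2 = 17 - 5*6/2 = 17 - 15 = 2.
       U_Y = n1*n2 - U_X = 35 - 2 = 33.
Step 4: Ties are present, so use the tie-corrected normal approximation (with continuity correction) for the p-value.
Step 5: p-value = 0.014503; compare to alpha = 0.05. reject H0.

U_X = 2, p = 0.014503, reject H0 at alpha = 0.05.


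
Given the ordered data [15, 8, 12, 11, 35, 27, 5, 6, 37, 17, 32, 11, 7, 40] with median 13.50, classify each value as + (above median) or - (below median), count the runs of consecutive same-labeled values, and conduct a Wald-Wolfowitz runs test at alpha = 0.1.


Step 1: Compute median = 13.50; label A = above, B = below.
Labels in order: ABBBAABBAAABBA  (n_A = 7, n_B = 7)
Step 2: Count runs R = 7.
Step 3: Under H0 (random ordering), E[R] = 2*n_A*n_B/(n_A+n_B) + 1 = 2*7*7/14 + 1 = 8.0000.
        Var[R] = 2*n_A*n_B*(2*n_A*n_B - n_A - n_B) / ((n_A+n_B)^2 * (n_A+n_B-1)) = 8232/2548 = 3.2308.
        SD[R] = 1.7974.
Step 4: Continuity-corrected z = (R + 0.5 - E[R]) / SD[R] = (7 + 0.5 - 8.0000) / 1.7974 = -0.2782.
Step 5: Two-sided p-value via normal approximation = 2*(1 - Phi(|z|)) = 0.780879.
Step 6: alpha = 0.1. fail to reject H0.

R = 7, z = -0.2782, p = 0.780879, fail to reject H0.


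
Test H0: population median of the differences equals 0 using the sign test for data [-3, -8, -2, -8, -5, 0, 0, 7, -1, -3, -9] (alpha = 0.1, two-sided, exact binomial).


Step 1: Discard zero differences. Original n = 11; n_eff = number of nonzero differences = 9.
Nonzero differences (with sign): -3, -8, -2, -8, -5, +7, -1, -3, -9
Step 2: Count signs: positive = 1, negative = 8.
Step 3: Under H0: P(positive) = 0.5, so the number of positives S ~ Bin(9, 0.5).
Step 4: Two-sided exact p-value = sum of Bin(9,0.5) probabilities at or below the observed probability = 0.039062.
Step 5: alpha = 0.1. reject H0.

n_eff = 9, pos = 1, neg = 8, p = 0.039062, reject H0.


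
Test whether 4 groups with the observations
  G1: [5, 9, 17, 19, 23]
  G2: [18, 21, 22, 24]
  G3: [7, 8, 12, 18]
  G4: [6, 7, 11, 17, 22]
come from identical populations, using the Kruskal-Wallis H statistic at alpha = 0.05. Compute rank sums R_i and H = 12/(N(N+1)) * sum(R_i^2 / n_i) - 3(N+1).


Step 1: Combine all N = 18 observations and assign midranks.
sorted (value, group, rank): (5,G1,1), (6,G4,2), (7,G3,3.5), (7,G4,3.5), (8,G3,5), (9,G1,6), (11,G4,7), (12,G3,8), (17,G1,9.5), (17,G4,9.5), (18,G2,11.5), (18,G3,11.5), (19,G1,13), (21,G2,14), (22,G2,15.5), (22,G4,15.5), (23,G1,17), (24,G2,18)
Step 2: Sum ranks within each group.
R_1 = 46.5 (n_1 = 5)
R_2 = 59 (n_2 = 4)
R_3 = 28 (n_3 = 4)
R_4 = 37.5 (n_4 = 5)
Step 3: H = 12/(N(N+1)) * sum(R_i^2/n_i) - 3(N+1)
     = 12/(18*19) * (46.5^2/5 + 59^2/4 + 28^2/4 + 37.5^2/5) - 3*19
     = 0.035088 * 1779.95 - 57
     = 5.454386.
Step 4: Ties present; correction factor C = 1 - 24/(18^3 - 18) = 0.995872. Corrected H = 5.454386 / 0.995872 = 5.476995.
Step 5: Under H0, H ~ chi^2(3); p-value = 0.140021.
Step 6: alpha = 0.05. fail to reject H0.

H = 5.4770, df = 3, p = 0.140021, fail to reject H0.


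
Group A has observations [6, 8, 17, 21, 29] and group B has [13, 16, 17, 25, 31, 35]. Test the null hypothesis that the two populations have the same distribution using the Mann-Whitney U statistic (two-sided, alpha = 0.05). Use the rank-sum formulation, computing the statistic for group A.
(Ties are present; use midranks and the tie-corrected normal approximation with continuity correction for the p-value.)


Step 1: Combine and sort all 11 observations; assign midranks.
sorted (value, group): (6,X), (8,X), (13,Y), (16,Y), (17,X), (17,Y), (21,X), (25,Y), (29,X), (31,Y), (35,Y)
ranks: 6->1, 8->2, 13->3, 16->4, 17->5.5, 17->5.5, 21->7, 25->8, 29->9, 31->10, 35->11
Step 2: Rank sum for X: R1 = 1 + 2 + 5.5 + 7 + 9 = 24.5.
Step 3: U_X = R1 - n1(n1+1)/2 = 24.5 - 5*6/2 = 24.5 - 15 = 9.5.
       U_Y = n1*n2 - U_X = 30 - 9.5 = 20.5.
Step 4: Ties are present, so use the tie-corrected normal approximation (with continuity correction) for the p-value.
Step 5: p-value = 0.360216; compare to alpha = 0.05. fail to reject H0.

U_X = 9.5, p = 0.360216, fail to reject H0 at alpha = 0.05.


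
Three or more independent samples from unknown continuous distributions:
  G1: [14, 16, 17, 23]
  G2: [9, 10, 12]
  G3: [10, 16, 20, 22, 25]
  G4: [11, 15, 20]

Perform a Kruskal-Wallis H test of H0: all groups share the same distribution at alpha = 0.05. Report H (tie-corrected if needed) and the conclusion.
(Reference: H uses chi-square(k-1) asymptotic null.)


Step 1: Combine all N = 15 observations and assign midranks.
sorted (value, group, rank): (9,G2,1), (10,G2,2.5), (10,G3,2.5), (11,G4,4), (12,G2,5), (14,G1,6), (15,G4,7), (16,G1,8.5), (16,G3,8.5), (17,G1,10), (20,G3,11.5), (20,G4,11.5), (22,G3,13), (23,G1,14), (25,G3,15)
Step 2: Sum ranks within each group.
R_1 = 38.5 (n_1 = 4)
R_2 = 8.5 (n_2 = 3)
R_3 = 50.5 (n_3 = 5)
R_4 = 22.5 (n_4 = 3)
Step 3: H = 12/(N(N+1)) * sum(R_i^2/n_i) - 3(N+1)
     = 12/(15*16) * (38.5^2/4 + 8.5^2/3 + 50.5^2/5 + 22.5^2/3) - 3*16
     = 0.050000 * 1073.45 - 48
     = 5.672292.
Step 4: Ties present; correction factor C = 1 - 18/(15^3 - 15) = 0.994643. Corrected H = 5.672292 / 0.994643 = 5.702843.
Step 5: Under H0, H ~ chi^2(3); p-value = 0.126997.
Step 6: alpha = 0.05. fail to reject H0.

H = 5.7028, df = 3, p = 0.126997, fail to reject H0.
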